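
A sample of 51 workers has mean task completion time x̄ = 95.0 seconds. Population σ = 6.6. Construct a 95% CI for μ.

CI = x̄ ± z*(σ/√n) = 95.0 ± 1.96(6.6/√51) = 95.0 ± 1.81 = (93.19, 96.81)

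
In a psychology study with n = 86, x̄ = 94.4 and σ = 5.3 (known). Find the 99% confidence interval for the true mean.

CI = x̄ ± z*(σ/√n) = 94.4 ± 2.576(5.3/√86) = 94.4 ± 1.47 = (92.93, 95.87)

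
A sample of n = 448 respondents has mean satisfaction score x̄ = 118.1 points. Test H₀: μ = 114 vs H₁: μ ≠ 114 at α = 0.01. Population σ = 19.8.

z = (x̄ - μ₀)/(σ/√n) = (118.1 - 114)/(19.8/√448) = 4.383. Critical value: ±2.576. Since |4.383| > 2.576, Reject H₀.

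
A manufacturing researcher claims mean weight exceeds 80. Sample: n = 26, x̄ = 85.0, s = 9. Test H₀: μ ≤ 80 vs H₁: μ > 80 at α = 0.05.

t = (85.0 - 80)/(9/√26) = 2.833, df = 25. Critical t = 1.708. Reject H₀.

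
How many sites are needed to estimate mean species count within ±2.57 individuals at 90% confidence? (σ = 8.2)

n = (z*σ/E)² = (1.645×8.2/2.57)² = 27.5 → n = 28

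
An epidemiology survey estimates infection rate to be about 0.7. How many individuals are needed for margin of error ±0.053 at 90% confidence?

n = z²p(1-p)/E² = 1.645²×0.7×0.3/0.053² = 202.3 → n = 203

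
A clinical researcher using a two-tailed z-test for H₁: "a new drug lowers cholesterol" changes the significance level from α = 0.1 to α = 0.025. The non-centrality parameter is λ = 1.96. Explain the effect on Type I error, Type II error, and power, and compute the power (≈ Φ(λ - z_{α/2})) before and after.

Decreasing α from 0.1 to 0.025:
• Type I error rate decreases (α is the Type I rate by definition).
• Critical value moves from z_{α/2} = 1.645 to 2.241, so power = Φ(λ - z_{α/2}) goes from Φ(1.96 - 1.645) = 0.624 to Φ(1.96 - 2.241) = 0.389.
• Type II error rate β = 1 - power therefore increases (0.376 → 0.611).
Appropriate when false positives are costly — here, approving an ineffective drug — patients take a useless medication and may skip effective alternatives.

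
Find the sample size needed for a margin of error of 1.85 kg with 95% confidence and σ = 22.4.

n = (z*σ/E)² = (1.96×22.4/1.85)² = 563.2 → n = 564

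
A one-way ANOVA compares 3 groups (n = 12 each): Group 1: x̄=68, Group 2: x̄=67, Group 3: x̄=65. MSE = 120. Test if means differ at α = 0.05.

Grand mean = 66.67. SS_between = 56.0, MS_between = 28.0. F = 0.233, F_crit ≈ 3.285. Fail to reject H₀.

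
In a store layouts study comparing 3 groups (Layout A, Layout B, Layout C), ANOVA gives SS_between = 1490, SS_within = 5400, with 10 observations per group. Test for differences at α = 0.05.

df_between = 2, df_within = 27. F = MS_between/MS_within = 745.0/200.0 = 3.725. F_crit ≈ 3.354. Reject H₀. At least one mean differs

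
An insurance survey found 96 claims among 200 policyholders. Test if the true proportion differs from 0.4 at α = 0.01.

p̂ = 0.48, p₀ = 0.4. z = (p̂ - p₀)/√(p₀(1-p₀)/n) = 2.309. Critical: ±2.576. Fail to reject H₀.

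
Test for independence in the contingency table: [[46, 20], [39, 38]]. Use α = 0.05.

χ² = 5.348. df = 1, critical = 3.841. Reject H₀. Variables are dependent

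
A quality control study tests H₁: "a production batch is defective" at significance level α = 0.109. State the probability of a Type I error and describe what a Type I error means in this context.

P(Type I error) = α = 0.109. A Type I error is rejecting H₀ when H₀ is actually true (false positive) — here, concluding that a production batch is defective when in fact this is not the case. Consequence: scrapping a good batch — wasted material and cost for no reason.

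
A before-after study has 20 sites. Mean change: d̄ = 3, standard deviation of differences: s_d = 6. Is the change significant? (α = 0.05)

t = d̄/(s_d/√n) = 3/(6/√20) = 2.236. df = 19, critical t = ±2.093. Reject H₀.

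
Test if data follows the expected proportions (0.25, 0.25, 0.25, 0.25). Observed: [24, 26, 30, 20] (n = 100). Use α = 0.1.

Expected: [25.0, 25.0, 25.0, 25.0]. χ² = 2.08. df = 3, critical = 6.251. Fail to reject H₀.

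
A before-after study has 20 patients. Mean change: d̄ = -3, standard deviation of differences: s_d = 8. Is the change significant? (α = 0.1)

t = d̄/(s_d/√n) = -3/(8/√20) = -1.677. df = 19, critical t = ±1.729. Fail to reject H₀.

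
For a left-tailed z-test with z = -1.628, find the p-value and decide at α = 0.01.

p = P(Z < -1.628) = Φ(-1.628) ≈ 0.0518. Since p ≥ 0.01, fail to reject H₀ (not significant) at α = 0.01.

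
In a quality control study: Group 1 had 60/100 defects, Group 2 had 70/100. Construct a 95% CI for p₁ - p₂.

p̂₁ = 0.6, p̂₂ = 0.7. Difference = -0.1. CI = (-0.231, 0.031)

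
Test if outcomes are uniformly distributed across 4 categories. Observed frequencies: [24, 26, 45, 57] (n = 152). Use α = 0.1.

Expected = 38 each. χ² = Σ(O-E)²/E = 19.737. df = 3, critical value = 6.251. Reject H₀.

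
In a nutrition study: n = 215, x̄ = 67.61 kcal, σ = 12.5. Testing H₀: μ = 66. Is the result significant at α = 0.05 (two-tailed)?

z = (67.61 - 66)/(12.5/√215) = 1.889. Since |z| ≤ 1.96, not significant at α = 0.05.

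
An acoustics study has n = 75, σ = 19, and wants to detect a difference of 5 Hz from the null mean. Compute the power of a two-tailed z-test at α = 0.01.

SE = σ/√n = 19/√75 = 2.194. Non-centrality λ = d/SE = 5/2.194 = 2.279. Power ≈ Φ(λ - z_{α/2}) = Φ(2.279 - 2.576) = Φ(-0.297) = 0.383.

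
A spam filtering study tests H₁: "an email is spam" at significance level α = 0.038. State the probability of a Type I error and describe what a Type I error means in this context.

P(Type I error) = α = 0.038. A Type I error is rejecting H₀ when H₀ is actually true (false positive) — here, concluding that an email is spam when in fact this is not the case. Consequence: a legitimate email is sent to the spam folder and the user misses it.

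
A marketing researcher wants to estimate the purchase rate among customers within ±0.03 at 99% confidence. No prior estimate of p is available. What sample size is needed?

Conservative approach: use p = 0.5 (maximizes p(1-p) = 0.25). n = z²(0.25)/E² = 2.576²×0.25/0.03² = 1843.3 → n = 1844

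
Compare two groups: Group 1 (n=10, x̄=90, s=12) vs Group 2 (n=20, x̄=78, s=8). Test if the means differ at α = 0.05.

Pooled sp = 9.47. t = 3.271, df = 28. Critical t = ±2.048. Reject H₀.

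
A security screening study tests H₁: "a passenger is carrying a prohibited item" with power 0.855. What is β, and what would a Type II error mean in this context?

β = 1 - power = 1 - 0.855 = 0.145. A Type II error is failing to reject H₀ when H₀ is false (false negative) — here, failing to conclude that a passenger is carrying a prohibited item when in fact it is true. Consequence: letting a prohibited item through — security breach.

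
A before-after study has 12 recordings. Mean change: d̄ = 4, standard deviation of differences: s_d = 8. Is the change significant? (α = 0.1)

t = d̄/(s_d/√n) = 4/(8/√12) = 1.732. df = 11, critical t = ±1.796. Fail to reject H₀.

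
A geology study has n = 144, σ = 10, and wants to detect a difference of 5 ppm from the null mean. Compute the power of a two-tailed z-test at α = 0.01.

SE = σ/√n = 10/√144 = 0.833. Non-centrality λ = d/SE = 5/0.833 = 6.0. Power ≈ Φ(λ - z_{α/2}) = Φ(6.0 - 2.576) = Φ(3.424) = 1.0.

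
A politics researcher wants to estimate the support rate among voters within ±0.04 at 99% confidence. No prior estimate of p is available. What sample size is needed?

Conservative approach: use p = 0.5 (maximizes p(1-p) = 0.25). n = z²(0.25)/E² = 2.576²×0.25/0.04² = 1036.8 → n = 1037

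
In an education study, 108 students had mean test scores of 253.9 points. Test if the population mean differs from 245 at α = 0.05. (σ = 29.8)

z = (x̄ - μ₀)/(σ/√n) = (253.9 - 245)/(29.8/√108) = 3.104. Critical value: ±1.96. Since |3.104| > 1.96, Reject H₀.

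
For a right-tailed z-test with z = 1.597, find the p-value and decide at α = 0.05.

p = P(Z > 1.597) = 1 - Φ(1.597) ≈ 0.0551. Since p ≥ 0.05, fail to reject H₀ (not significant) at α = 0.05.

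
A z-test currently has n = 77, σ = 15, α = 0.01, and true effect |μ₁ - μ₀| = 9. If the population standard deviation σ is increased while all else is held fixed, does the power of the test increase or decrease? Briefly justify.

Power decreases: a larger σ inflates the standard error σ/√n, pulling the sampling distribution under H₁ back toward the critical value.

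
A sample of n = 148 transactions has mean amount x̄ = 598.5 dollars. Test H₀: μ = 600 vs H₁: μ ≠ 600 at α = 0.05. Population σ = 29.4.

z = (x̄ - μ₀)/(σ/√n) = (598.5 - 600)/(29.4/√148) = -0.621. Critical value: ±1.96. Since |-0.621| ≤ 1.96, Fail to reject H₀.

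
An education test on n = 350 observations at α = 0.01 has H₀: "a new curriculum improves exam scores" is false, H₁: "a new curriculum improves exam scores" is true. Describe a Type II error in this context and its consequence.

Type II error: failing to reject H₀ when it is false — concluding that a new curriculum improves exam scores is not supported when in fact it is. Consequence: keeping the old curriculum when the new one would have helped students.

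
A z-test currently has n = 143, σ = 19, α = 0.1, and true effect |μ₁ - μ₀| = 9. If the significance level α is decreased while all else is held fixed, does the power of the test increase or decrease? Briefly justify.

Power decreases: a smaller α raises the critical value, so less of the H₁ sampling distribution falls in the rejection region.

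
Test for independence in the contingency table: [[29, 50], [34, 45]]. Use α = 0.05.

χ² = 0.66. df = 1, critical = 3.841. Fail to reject H₀. No evidence of dependence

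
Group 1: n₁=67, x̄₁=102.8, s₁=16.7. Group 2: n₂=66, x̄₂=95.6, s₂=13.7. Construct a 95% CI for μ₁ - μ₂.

Difference = 7.2. SE = √(16.7²/67 + 13.7²/66) = 2.647. CI = (2.01, 12.39)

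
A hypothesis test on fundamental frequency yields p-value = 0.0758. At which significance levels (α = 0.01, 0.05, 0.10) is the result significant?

p = 0.0758. Significant at: α = 0.1.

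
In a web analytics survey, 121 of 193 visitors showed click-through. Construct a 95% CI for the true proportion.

p̂ = 0.627. CI = p̂ ± z*√(p̂(1-p̂)/n) = (0.559, 0.695)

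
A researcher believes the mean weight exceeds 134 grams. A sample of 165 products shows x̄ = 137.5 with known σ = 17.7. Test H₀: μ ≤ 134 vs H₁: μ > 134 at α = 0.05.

z = 2.54. Critical value: 1.645. Reject H₀.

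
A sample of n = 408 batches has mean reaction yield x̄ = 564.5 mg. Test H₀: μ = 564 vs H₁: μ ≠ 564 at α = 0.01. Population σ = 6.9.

z = (x̄ - μ₀)/(σ/√n) = (564.5 - 564)/(6.9/√408) = 1.464. Critical value: ±2.576. Since |1.464| ≤ 2.576, Fail to reject H₀.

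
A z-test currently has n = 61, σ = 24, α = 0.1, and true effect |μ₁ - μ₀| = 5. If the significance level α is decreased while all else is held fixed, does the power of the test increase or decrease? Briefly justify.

Power decreases: a smaller α raises the critical value, so less of the H₁ sampling distribution falls in the rejection region.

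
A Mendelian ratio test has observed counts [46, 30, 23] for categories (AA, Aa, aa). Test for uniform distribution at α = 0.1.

Expected = 33 each. χ² = Σ(O-E)²/E = 8.424. df = 2, critical value = 4.605. Reject H₀.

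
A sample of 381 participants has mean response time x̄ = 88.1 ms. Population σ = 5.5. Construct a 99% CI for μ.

CI = x̄ ± z*(σ/√n) = 88.1 ± 2.576(5.5/√381) = 88.1 ± 0.73 = (87.37, 88.83)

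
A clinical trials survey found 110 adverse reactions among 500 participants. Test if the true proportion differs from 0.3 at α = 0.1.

p̂ = 0.22, p₀ = 0.3. z = (p̂ - p₀)/√(p₀(1-p₀)/n) = -3.904. Critical: ±1.645. Reject H₀.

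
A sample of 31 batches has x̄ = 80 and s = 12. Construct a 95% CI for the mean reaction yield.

CI = x̄ ± t*(s/√n) = 80 ± 2.042(12/√31) = (75.6, 84.4)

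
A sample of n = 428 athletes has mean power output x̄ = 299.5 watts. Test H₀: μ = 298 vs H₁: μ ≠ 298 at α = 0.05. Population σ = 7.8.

z = (x̄ - μ₀)/(σ/√n) = (299.5 - 298)/(7.8/√428) = 3.978. Critical value: ±1.96. Since |3.978| > 1.96, Reject H₀.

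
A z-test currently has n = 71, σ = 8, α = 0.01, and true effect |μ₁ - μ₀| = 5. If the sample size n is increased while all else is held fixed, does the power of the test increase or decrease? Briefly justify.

Power increases: a larger n shrinks the standard error σ/√n, moving the sampling distribution under H₁ further from the critical value.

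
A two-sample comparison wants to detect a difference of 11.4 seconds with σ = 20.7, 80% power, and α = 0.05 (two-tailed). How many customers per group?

n per group = 2(z_α/2 + z_β)²σ²/d² = 2×(1.96 + 0.84)²×20.7²/11.4² = 51.7 → n = 52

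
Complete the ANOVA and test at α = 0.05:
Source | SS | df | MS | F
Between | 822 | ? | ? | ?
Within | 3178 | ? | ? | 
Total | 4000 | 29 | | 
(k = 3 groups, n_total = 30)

df_between = 2, df_within = 27. MS_between = 411.0, MS_within = 117.7. F = 3.492, F_crit ≈ 3.354. Reject H₀.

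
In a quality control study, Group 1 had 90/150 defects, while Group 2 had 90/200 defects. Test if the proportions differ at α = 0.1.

p̂₁ = 0.6, p̂₂ = 0.45, pooled p̂ = 0.514. z = 2.779. Critical: ±1.645. Reject H₀.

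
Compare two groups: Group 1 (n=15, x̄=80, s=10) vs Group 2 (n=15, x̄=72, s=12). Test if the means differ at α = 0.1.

Pooled sp = 11.05. t = 1.984, df = 28. Critical t = ±1.701. Reject H₀.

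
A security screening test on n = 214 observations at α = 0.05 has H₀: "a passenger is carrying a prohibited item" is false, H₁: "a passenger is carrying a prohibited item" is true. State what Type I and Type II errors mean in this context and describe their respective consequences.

Type I (false positive): concluding that a passenger is carrying a prohibited item when it is not — detaining an innocent passenger — delay and inconvenience. Type II (false negative): failing to conclude that a passenger is carrying a prohibited item when it is — letting a prohibited item through — security breach. Which is costlier depends on domain priorities and is a judgement call rather than a statistical fact.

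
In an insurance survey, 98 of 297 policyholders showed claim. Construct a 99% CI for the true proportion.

p̂ = 0.33. CI = p̂ ± z*√(p̂(1-p̂)/n) = (0.26, 0.4)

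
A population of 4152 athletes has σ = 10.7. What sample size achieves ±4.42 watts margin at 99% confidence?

Without FPC: n₀ = (2.576×10.7/4.42)² = 38.888. With FPC: n = n₀N/(n₀+N-1) = 38.5 → n = 39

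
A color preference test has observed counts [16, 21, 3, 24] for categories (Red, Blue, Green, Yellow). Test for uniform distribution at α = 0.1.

Expected = 16 each. χ² = Σ(O-E)²/E = 16.125. df = 3, critical value = 6.251. Reject H₀.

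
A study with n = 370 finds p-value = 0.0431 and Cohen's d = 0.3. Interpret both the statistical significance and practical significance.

Statistically significant (p = 0.0431 < 0.05). Cohen's d = 0.3 indicates a small effect size. Both statistical and practical significance should be considered.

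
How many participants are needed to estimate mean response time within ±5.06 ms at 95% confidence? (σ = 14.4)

n = (z*σ/E)² = (1.96×14.4/5.06)² = 31.1 → n = 32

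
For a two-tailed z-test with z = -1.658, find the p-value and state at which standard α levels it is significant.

p = 2·P(Z > |-1.658|) = 2·(1 - Φ(1.658)) ≈ 0.0973. Significant at α = 0.1.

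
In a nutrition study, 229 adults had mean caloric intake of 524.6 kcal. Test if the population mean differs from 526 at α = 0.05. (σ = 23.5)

z = (x̄ - μ₀)/(σ/√n) = (524.6 - 526)/(23.5/√229) = -0.902. Critical value: ±1.96. Since |-0.902| ≤ 1.96, Fail to reject H₀.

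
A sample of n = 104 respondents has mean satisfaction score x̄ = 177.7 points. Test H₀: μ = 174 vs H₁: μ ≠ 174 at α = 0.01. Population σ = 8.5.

z = (x̄ - μ₀)/(σ/√n) = (177.7 - 174)/(8.5/√104) = 4.439. Critical value: ±2.576. Since |4.439| > 2.576, Reject H₀.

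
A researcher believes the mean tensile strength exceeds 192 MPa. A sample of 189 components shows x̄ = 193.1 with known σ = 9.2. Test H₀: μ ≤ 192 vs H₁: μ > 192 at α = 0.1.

z = 1.644. Critical value: 1.28. Reject H₀.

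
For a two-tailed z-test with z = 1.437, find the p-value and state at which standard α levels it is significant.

p = 2·P(Z > |1.437|) = 2·(1 - Φ(1.437)) ≈ 0.1507. Not significant at any standard level.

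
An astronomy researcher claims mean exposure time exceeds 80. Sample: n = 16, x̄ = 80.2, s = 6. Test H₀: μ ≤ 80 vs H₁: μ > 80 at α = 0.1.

t = (80.2 - 80)/(6/√16) = 0.133, df = 15. Critical t = 1.341. Fail to reject H₀.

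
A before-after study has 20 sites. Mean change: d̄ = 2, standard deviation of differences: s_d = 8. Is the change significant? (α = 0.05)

t = d̄/(s_d/√n) = 2/(8/√20) = 1.118. df = 19, critical t = ±2.093. Fail to reject H₀.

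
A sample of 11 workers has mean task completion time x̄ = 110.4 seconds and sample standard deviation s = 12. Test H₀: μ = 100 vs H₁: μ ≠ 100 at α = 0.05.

t = (x̄ - μ₀)/(s/√n) = (110.4 - 100)/(12/√11) = 2.874. df = 10, critical t = ±2.228. Reject H₀.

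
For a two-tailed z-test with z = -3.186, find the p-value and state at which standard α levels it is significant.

p = 2·P(Z > |-3.186|) = 2·(1 - Φ(3.186)) ≈ 0.0014. Significant at α = 0.1; Significant at α = 0.05; Significant at α = 0.01.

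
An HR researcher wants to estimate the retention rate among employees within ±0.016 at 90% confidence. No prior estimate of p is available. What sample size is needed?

Conservative approach: use p = 0.5 (maximizes p(1-p) = 0.25). n = z²(0.25)/E² = 1.645²×0.25/0.016² = 2642.6 → n = 2643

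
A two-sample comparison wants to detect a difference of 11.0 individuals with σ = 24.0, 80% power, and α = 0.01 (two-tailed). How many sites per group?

n per group = 2(z_α/2 + z_β)²σ²/d² = 2×(2.576 + 0.84)²×24.0²/11.0² = 111.1 → n = 112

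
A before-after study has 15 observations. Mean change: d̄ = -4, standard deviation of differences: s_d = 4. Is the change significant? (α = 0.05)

t = d̄/(s_d/√n) = -4/(4/√15) = -3.873. df = 14, critical t = ±2.145. Reject H₀.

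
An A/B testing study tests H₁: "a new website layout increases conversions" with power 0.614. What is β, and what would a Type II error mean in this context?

β = 1 - power = 1 - 0.614 = 0.386. A Type II error is failing to reject H₀ when H₀ is false (false negative) — here, failing to conclude that a new website layout increases conversions when in fact it is true. Consequence: discarding a layout that would have improved conversions — lost revenue.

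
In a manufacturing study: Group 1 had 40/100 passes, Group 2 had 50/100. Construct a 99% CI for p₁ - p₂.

p̂₁ = 0.4, p̂₂ = 0.5. Difference = -0.1. CI = (-0.28, 0.08)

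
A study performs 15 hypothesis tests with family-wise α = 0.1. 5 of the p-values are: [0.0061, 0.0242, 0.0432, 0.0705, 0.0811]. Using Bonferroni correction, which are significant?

Bonferroni α = 0.1/15 = 0.00667. Significant p-values: [0.0061]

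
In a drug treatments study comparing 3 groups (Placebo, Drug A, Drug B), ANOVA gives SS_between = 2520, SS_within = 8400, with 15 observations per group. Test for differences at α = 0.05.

df_between = 2, df_within = 42. F = MS_between/MS_within = 1260.0/200.0 = 6.3. F_crit ≈ 3.22. Reject H₀. At least one mean differs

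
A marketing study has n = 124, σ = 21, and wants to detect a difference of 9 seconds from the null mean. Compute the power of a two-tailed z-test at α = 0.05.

SE = σ/√n = 21/√124 = 1.886. Non-centrality λ = d/SE = 9/1.886 = 4.772. Power ≈ Φ(λ - z_{α/2}) = Φ(4.772 - 1.96) = Φ(2.812) = 0.998.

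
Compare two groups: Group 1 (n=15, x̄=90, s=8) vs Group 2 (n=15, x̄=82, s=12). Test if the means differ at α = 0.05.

Pooled sp = 10.2. t = 2.148, df = 28. Critical t = ±2.048. Reject H₀.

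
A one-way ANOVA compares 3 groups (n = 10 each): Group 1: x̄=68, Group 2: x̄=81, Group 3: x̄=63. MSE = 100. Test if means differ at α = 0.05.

Grand mean = 70.67. SS_between = 1726.67, MS_between = 863.33. F = 8.633, F_crit ≈ 3.354. Reject H₀.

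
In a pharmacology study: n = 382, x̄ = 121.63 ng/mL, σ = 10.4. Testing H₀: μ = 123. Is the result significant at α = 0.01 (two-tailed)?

z = (121.63 - 123)/(10.4/√382) = -2.575. Since |z| ≤ 2.576, not significant at α = 0.01.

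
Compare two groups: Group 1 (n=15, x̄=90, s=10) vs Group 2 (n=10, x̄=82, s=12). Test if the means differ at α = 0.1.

Pooled sp = 10.83. t = 1.81, df = 23. Critical t = ±1.714. Reject H₀.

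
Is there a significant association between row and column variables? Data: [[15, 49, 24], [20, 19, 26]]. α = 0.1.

χ² = 10.816. df = 2, critical = 4.605. Reject H₀. Variables are dependent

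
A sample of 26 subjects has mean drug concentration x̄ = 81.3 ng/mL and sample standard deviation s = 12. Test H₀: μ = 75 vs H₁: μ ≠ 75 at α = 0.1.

t = (x̄ - μ₀)/(s/√n) = (81.3 - 75)/(12/√26) = 2.677. df = 25, critical t = ±1.708. Reject H₀.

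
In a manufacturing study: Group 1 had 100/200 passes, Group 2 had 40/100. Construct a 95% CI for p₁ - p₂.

p̂₁ = 0.5, p̂₂ = 0.4. Difference = 0.1. CI = (-0.018, 0.218)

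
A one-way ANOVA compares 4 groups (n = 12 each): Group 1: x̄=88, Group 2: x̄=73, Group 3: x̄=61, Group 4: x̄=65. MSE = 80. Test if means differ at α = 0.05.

Grand mean = 71.75. SS_between = 5121.0, MS_between = 1707.0. F = 21.337, F_crit ≈ 2.816. Reject H₀.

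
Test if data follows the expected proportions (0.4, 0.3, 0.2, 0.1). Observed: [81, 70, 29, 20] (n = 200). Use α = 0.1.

Expected: [80.0, 60.0, 40.0, 20.0]. χ² = 4.704. df = 3, critical = 6.251. Fail to reject H₀.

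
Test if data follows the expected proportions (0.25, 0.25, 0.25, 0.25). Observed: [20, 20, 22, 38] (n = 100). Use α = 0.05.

Expected: [25.0, 25.0, 25.0, 25.0]. χ² = 9.12. df = 3, critical = 7.815. Reject H₀.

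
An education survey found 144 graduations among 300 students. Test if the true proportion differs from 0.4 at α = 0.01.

p̂ = 0.48, p₀ = 0.4. z = (p̂ - p₀)/√(p₀(1-p₀)/n) = 2.828. Critical: ±2.576. Reject H₀.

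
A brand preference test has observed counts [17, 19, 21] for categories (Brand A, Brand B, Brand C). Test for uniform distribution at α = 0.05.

Expected = 19 each. χ² = Σ(O-E)²/E = 0.421. df = 2, critical value = 5.991. Fail to reject H₀.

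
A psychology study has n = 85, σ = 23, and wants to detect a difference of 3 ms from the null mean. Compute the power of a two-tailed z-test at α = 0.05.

SE = σ/√n = 23/√85 = 2.495. Non-centrality λ = d/SE = 3/2.495 = 1.203. Power ≈ Φ(λ - z_{α/2}) = Φ(1.203 - 1.96) = Φ(-0.757) = 0.224.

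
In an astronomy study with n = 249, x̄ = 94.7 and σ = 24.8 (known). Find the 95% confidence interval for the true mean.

CI = x̄ ± z*(σ/√n) = 94.7 ± 1.96(24.8/√249) = 94.7 ± 3.08 = (91.62, 97.78)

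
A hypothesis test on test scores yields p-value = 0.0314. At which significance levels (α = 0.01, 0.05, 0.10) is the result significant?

p = 0.0314. Significant at: α = 0.05, 0.1.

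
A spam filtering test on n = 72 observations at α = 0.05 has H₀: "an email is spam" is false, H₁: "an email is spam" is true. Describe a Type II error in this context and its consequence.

Type II error: failing to reject H₀ when it is false — concluding that an email is spam is not supported when in fact it is. Consequence: a spam email lands in the inbox.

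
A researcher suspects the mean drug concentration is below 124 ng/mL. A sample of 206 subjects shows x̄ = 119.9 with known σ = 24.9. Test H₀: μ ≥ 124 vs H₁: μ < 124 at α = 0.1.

z = -2.363. Critical value: -1.28. Reject H₀.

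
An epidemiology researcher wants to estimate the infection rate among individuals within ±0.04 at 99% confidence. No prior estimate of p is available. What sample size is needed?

Conservative approach: use p = 0.5 (maximizes p(1-p) = 0.25). n = z²(0.25)/E² = 2.576²×0.25/0.04² = 1036.8 → n = 1037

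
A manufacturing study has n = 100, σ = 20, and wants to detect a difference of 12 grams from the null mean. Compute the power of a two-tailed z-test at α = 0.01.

SE = σ/√n = 20/√100 = 2.0. Non-centrality λ = d/SE = 12/2.0 = 6.0. Power ≈ Φ(λ - z_{α/2}) = Φ(6.0 - 2.576) = Φ(3.424) = 1.0.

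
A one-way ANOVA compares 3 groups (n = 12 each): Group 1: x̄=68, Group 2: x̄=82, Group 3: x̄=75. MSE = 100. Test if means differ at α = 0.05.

Grand mean = 75.0. SS_between = 1176.0, MS_between = 588.0. F = 5.88, F_crit ≈ 3.285. Reject H₀.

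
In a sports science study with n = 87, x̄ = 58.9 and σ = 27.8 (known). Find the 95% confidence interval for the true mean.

CI = x̄ ± z*(σ/√n) = 58.9 ± 1.96(27.8/√87) = 58.9 ± 5.84 = (53.06, 64.74)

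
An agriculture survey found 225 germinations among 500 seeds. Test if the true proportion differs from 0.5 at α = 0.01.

p̂ = 0.45, p₀ = 0.5. z = (p̂ - p₀)/√(p₀(1-p₀)/n) = -2.236. Critical: ±2.576. Fail to reject H₀.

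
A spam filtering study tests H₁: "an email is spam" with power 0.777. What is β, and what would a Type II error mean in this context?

β = 1 - power = 1 - 0.777 = 0.223. A Type II error is failing to reject H₀ when H₀ is false (false negative) — here, failing to conclude that an email is spam when in fact it is true. Consequence: a spam email lands in the inbox.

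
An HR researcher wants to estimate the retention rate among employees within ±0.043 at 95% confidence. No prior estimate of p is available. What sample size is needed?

Conservative approach: use p = 0.5 (maximizes p(1-p) = 0.25). n = z²(0.25)/E² = 1.96²×0.25/0.043² = 519.4 → n = 520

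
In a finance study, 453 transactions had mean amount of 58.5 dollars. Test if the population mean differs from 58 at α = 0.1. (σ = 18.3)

z = (x̄ - μ₀)/(σ/√n) = (58.5 - 58)/(18.3/√453) = 0.582. Critical value: ±1.645. Since |0.582| ≤ 1.645, Fail to reject H₀.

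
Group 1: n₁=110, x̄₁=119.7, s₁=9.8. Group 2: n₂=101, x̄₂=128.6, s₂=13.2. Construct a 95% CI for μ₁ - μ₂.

Difference = -8.9. SE = √(9.8²/110 + 13.2²/101) = 1.612. CI = (-12.06, -5.74)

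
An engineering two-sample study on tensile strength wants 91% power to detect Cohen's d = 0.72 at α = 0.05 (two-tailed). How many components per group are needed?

z_{α/2} = 1.96, z_β = Φ⁻¹(0.91) = 1.341. For medium effect (d = 0.72): n per group = 2(z_{α/2} + z_β)²/d² = 2(1.96 + 1.341)²/0.72² = 42.04 → 43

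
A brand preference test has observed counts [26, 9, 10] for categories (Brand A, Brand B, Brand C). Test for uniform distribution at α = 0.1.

Expected = 15 each. χ² = Σ(O-E)²/E = 12.133. df = 2, critical value = 4.605. Reject H₀.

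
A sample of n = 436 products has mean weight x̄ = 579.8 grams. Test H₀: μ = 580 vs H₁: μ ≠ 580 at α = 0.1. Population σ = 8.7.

z = (x̄ - μ₀)/(σ/√n) = (579.8 - 580)/(8.7/√436) = -0.48. Critical value: ±1.645. Since |-0.48| ≤ 1.645, Fail to reject H₀.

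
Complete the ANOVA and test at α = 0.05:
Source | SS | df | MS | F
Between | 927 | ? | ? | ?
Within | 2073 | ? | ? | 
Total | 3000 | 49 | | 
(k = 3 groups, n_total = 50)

df_between = 2, df_within = 47. MS_between = 463.5, MS_within = 44.11. F = 10.509, F_crit ≈ 3.195. Reject H₀.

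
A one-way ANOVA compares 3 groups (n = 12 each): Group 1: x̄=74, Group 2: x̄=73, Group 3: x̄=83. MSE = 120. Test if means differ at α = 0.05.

Grand mean = 76.67. SS_between = 728.0, MS_between = 364.0. F = 3.033, F_crit ≈ 3.285. Fail to reject H₀.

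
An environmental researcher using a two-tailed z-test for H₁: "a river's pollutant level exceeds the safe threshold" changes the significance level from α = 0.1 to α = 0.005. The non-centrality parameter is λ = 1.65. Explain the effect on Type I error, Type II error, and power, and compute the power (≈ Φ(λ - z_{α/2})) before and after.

Decreasing α from 0.1 to 0.005:
• Type I error rate decreases (α is the Type I rate by definition).
• Critical value moves from z_{α/2} = 1.645 to 2.807, so power = Φ(λ - z_{α/2}) goes from Φ(1.65 - 1.645) = 0.502 to Φ(1.65 - 2.807) = 0.124.
• Type II error rate β = 1 - power therefore increases (0.498 → 0.876).
Appropriate when false positives are costly — here, shutting down a compliant factory unnecessarily.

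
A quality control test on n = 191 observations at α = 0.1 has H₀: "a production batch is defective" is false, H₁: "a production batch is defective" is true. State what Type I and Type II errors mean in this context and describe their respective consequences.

Type I (false positive): concluding that a production batch is defective when it is not — scrapping a good batch — wasted material and cost for no reason. Type II (false negative): failing to conclude that a production batch is defective when it is — shipping a defective batch — faulty products reach customers. Which is costlier depends on domain priorities and is a judgement call rather than a statistical fact.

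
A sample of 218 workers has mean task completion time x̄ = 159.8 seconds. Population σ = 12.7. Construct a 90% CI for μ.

CI = x̄ ± z*(σ/√n) = 159.8 ± 1.645(12.7/√218) = 159.8 ± 1.41 = (158.39, 161.21)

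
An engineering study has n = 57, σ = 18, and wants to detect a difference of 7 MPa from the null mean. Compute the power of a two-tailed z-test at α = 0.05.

SE = σ/√n = 18/√57 = 2.384. Non-centrality λ = d/SE = 7/2.384 = 2.936. Power ≈ Φ(λ - z_{α/2}) = Φ(2.936 - 1.96) = Φ(0.976) = 0.835.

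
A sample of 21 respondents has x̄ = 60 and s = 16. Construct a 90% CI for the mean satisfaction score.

CI = x̄ ± t*(s/√n) = 60 ± 1.725(16/√21) = (53.98, 66.02)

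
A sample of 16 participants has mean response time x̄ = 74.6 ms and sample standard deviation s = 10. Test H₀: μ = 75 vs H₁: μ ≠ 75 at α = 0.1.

t = (x̄ - μ₀)/(s/√n) = (74.6 - 75)/(10/√16) = -0.16. df = 15, critical t = ±1.753. Fail to reject H₀.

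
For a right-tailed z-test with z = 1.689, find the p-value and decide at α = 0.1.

p = P(Z > 1.689) = 1 - Φ(1.689) ≈ 0.0456. Since p < 0.1, reject H₀ (significant) at α = 0.1.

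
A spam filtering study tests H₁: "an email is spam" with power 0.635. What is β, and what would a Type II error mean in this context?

β = 1 - power = 1 - 0.635 = 0.365. A Type II error is failing to reject H₀ when H₀ is false (false negative) — here, failing to conclude that an email is spam when in fact it is true. Consequence: a spam email lands in the inbox.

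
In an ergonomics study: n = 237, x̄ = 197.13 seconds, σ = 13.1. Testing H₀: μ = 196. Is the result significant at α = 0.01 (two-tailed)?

z = (197.13 - 196)/(13.1/√237) = 1.328. Since |z| ≤ 2.576, not significant at α = 0.01.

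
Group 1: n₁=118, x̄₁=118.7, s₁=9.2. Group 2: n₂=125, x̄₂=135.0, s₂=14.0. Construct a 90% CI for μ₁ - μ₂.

Difference = -16.3. SE = √(9.2²/118 + 14.0²/125) = 1.512. CI = (-18.79, -13.81)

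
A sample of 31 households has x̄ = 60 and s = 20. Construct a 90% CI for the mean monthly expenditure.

CI = x̄ ± t*(s/√n) = 60 ± 1.697(20/√31) = (53.9, 66.1)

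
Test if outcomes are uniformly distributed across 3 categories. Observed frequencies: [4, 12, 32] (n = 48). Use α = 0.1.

Expected = 16 each. χ² = Σ(O-E)²/E = 26.0. df = 2, critical value = 4.605. Reject H₀.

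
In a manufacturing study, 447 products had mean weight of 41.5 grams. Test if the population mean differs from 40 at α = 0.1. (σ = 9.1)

z = (x̄ - μ₀)/(σ/√n) = (41.5 - 40)/(9.1/√447) = 3.485. Critical value: ±1.645. Since |3.485| > 1.645, Reject H₀.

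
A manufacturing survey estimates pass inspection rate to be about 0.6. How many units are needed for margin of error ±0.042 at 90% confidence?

n = z²p(1-p)/E² = 1.645²×0.6×0.4/0.042² = 368.2 → n = 369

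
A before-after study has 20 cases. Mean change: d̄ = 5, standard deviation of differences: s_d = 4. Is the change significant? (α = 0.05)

t = d̄/(s_d/√n) = 5/(4/√20) = 5.59. df = 19, critical t = ±2.093. Reject H₀.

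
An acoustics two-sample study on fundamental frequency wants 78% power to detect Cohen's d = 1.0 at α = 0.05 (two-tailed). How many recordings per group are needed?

z_{α/2} = 1.96, z_β = Φ⁻¹(0.78) = 0.772. For large effect (d = 1.0): n per group = 2(z_{α/2} + z_β)²/d² = 2(1.96 + 0.772)²/1.0² = 14.9 → 15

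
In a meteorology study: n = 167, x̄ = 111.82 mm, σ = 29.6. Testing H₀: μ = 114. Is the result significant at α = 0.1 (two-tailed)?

z = (111.82 - 114)/(29.6/√167) = -0.952. Since |z| ≤ 1.645, not significant at α = 0.1.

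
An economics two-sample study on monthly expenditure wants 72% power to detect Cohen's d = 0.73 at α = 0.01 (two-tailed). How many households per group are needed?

z_{α/2} = 2.576, z_β = Φ⁻¹(0.72) = 0.583. For medium effect (d = 0.73): n per group = 2(z_{α/2} + z_β)²/d² = 2(2.576 + 0.583)²/0.73² = 37.5 → 38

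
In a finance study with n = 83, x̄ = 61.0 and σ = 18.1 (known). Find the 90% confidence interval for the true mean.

CI = x̄ ± z*(σ/√n) = 61.0 ± 1.645(18.1/√83) = 61.0 ± 3.27 = (57.73, 64.27)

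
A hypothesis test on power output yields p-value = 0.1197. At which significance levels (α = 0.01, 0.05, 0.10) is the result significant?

p = 0.1197. Not significant at any of the given levels.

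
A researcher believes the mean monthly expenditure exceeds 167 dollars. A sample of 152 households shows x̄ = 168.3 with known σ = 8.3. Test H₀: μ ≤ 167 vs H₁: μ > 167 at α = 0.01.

z = 1.931. Critical value: 2.33. Fail to reject H₀.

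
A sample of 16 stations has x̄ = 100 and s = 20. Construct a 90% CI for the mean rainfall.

CI = x̄ ± t*(s/√n) = 100 ± 1.753(20/√16) = (91.23, 108.77)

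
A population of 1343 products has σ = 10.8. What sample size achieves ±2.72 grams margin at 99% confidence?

Without FPC: n₀ = (2.576×10.8/2.72)² = 104.617. With FPC: n = n₀N/(n₀+N-1) = 97.1 → n = 98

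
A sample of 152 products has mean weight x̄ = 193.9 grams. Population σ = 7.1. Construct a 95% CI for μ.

CI = x̄ ± z*(σ/√n) = 193.9 ± 1.96(7.1/√152) = 193.9 ± 1.13 = (192.77, 195.03)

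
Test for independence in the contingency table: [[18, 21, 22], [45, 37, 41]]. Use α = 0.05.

χ² = 0.93. df = 2, critical = 5.991. Fail to reject H₀. No evidence of dependence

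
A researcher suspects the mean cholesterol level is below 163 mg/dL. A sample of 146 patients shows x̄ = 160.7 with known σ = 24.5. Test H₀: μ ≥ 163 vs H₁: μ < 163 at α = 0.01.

z = -1.134. Critical value: -2.33. Fail to reject H₀.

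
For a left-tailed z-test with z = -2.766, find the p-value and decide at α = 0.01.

p = P(Z < -2.766) = Φ(-2.766) ≈ 0.0028. Since p < 0.01, reject H₀ (significant) at α = 0.01.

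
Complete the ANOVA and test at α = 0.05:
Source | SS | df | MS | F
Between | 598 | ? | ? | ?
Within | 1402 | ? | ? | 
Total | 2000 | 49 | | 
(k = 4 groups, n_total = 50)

df_between = 3, df_within = 46. MS_between = 199.33, MS_within = 30.48. F = 6.54, F_crit ≈ 2.807. Reject H₀.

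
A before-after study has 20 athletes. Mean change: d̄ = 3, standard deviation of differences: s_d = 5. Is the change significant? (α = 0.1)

t = d̄/(s_d/√n) = 3/(5/√20) = 2.683. df = 19, critical t = ±1.729. Reject H₀.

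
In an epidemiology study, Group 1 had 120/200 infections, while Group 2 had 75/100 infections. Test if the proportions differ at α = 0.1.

p̂₁ = 0.6, p̂₂ = 0.75, pooled p̂ = 0.65. z = -2.568. Critical: ±1.645. Reject H₀.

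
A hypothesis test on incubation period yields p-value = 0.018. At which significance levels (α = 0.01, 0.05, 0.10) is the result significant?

p = 0.018. Significant at: α = 0.05, 0.1.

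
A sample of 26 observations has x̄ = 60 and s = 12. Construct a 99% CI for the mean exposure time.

CI = x̄ ± t*(s/√n) = 60 ± 2.787(12/√26) = (53.44, 66.56)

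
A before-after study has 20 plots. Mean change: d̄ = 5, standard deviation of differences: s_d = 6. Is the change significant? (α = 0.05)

t = d̄/(s_d/√n) = 5/(6/√20) = 3.727. df = 19, critical t = ±2.093. Reject H₀.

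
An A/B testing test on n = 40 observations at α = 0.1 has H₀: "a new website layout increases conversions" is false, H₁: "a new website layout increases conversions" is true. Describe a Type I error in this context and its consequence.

Type I error: rejecting H₀ when it is true — concluding that a new website layout increases conversions when in fact it is not. Consequence: rolling out a layout that doesn't actually help — wasted engineering effort.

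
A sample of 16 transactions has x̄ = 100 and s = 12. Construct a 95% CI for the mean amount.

CI = x̄ ± t*(s/√n) = 100 ± 2.131(12/√16) = (93.61, 106.39)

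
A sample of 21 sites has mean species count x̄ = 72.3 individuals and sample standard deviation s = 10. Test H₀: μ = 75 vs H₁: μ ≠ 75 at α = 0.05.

t = (x̄ - μ₀)/(s/√n) = (72.3 - 75)/(10/√21) = -1.237. df = 20, critical t = ±2.086. Fail to reject H₀.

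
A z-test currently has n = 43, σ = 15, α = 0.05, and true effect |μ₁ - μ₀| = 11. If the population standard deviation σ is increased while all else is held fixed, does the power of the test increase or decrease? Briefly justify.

Power decreases: a larger σ inflates the standard error σ/√n, pulling the sampling distribution under H₁ back toward the critical value.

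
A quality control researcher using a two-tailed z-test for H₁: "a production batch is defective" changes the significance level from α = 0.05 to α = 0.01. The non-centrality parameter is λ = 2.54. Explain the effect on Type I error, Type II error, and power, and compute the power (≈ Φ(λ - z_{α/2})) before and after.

Decreasing α from 0.05 to 0.01:
• Type I error rate decreases (α is the Type I rate by definition).
• Critical value moves from z_{α/2} = 1.96 to 2.576, so power = Φ(λ - z_{α/2}) goes from Φ(2.54 - 1.96) = 0.719 to Φ(2.54 - 2.576) = 0.486.
• Type II error rate β = 1 - power therefore increases (0.281 → 0.514).
Appropriate when false positives are costly — here, scrapping a good batch — wasted material and cost for no reason.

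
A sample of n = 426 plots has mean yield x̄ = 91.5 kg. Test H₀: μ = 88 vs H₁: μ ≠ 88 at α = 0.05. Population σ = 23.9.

z = (x̄ - μ₀)/(σ/√n) = (91.5 - 88)/(23.9/√426) = 3.023. Critical value: ±1.96. Since |3.023| > 1.96, Reject H₀.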